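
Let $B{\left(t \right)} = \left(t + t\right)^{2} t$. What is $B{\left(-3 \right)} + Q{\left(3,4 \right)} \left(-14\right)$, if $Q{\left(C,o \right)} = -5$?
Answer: $-38$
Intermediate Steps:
$B{\left(t \right)} = 4 t^{3}$ ($B{\left(t \right)} = \left(2 t\right)^{2} t = 4 t^{2} t = 4 t^{3}$)
$B{\left(-3 \right)} + Q{\left(3,4 \right)} \left(-14\right) = 4 \left(-3\right)^{3} - -70 = 4 \left(-27\right) + 70 = -108 + 70 = -38$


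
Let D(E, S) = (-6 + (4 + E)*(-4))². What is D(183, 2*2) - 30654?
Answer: 537862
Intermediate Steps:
D(E, S) = (-22 - 4*E)² (D(E, S) = (-6 + (-16 - 4*E))² = (-22 - 4*E)²)
D(183, 2*2) - 30654 = 4*(11 + 2*183)² - 30654 = 4*(11 + 366)² - 30654 = 4*377² - 30654 = 4*142129 - 30654 = 568516 - 30654 = 537862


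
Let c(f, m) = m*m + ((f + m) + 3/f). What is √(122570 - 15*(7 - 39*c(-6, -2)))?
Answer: √479330/2 ≈ 346.17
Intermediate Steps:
c(f, m) = f + m + m² + 3/f (c(f, m) = m² + (f + m + 3/f) = f + m + m² + 3/f)
√(122570 - 15*(7 - 39*c(-6, -2))) = √(122570 - 15*(7 - 39*(-6 - 2 + (-2)² + 3/(-6)))) = √(122570 - 15*(7 - 39*(-6 - 2 + 4 + 3*(-⅙)))) = √(122570 - 15*(7 - 39*(-6 - 2 + 4 - ½))) = √(122570 - 15*(7 - 39*(-9/2))) = √(122570 - 15*(7 + 351/2)) = √(122570 - 15*365/2) = √(122570 - 5475/2) = √(239665/2) = √479330/2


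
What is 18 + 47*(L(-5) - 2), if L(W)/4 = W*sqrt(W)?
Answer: -76 - 940*I*sqrt(5) ≈ -76.0 - 2101.9*I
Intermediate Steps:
L(W) = 4*W**(3/2) (L(W) = 4*(W*sqrt(W)) = 4*W**(3/2))
18 + 47*(L(-5) - 2) = 18 + 47*(4*(-5)**(3/2) - 2) = 18 + 47*(4*(-5*I*sqrt(5)) - 2) = 18 + 47*(-20*I*sqrt(5) - 2) = 18 + 47*(-2 - 20*I*sqrt(5)) = 18 + (-94 - 940*I*sqrt(5)) = -76 - 940*I*sqrt(5)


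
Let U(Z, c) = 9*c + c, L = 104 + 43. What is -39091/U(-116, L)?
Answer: -39091/1470 ≈ -26.593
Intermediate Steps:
L = 147
U(Z, c) = 10*c
-39091/U(-116, L) = -39091/(10*147) = -39091/1470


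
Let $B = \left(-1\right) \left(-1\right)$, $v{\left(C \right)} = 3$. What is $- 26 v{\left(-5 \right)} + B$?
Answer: $-77$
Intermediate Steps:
$B = 1$
$- 26 v{\left(-5 \right)} + B = \left(-26\right) 3 + 1 = -78 + 1 = -77$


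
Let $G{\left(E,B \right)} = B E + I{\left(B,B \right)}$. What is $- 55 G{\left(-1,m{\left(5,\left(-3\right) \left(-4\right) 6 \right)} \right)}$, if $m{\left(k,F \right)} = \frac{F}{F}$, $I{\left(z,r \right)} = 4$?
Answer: $-165$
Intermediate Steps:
$m{\left(k,F \right)} = 1$
$G{\left(E,B \right)} = 4 + B E$ ($G{\left(E,B \right)} = B E + 4 = 4 + B E$)
$- 55 G{\left(-1,m{\left(5,\left(-3\right) \left(-4\right) 6 \right)} \right)} = - 55 \left(4 + 1 \left(-1\right)\right) = - 55 \left(4 - 1\right) = \left(-55\right) 3 = -165$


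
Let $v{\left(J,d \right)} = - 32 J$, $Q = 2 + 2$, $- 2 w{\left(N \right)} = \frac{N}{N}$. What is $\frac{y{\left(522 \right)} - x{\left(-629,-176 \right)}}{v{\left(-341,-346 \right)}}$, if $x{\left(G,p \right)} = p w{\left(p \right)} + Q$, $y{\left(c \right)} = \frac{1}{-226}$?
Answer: $- \frac{20793}{2466112} \approx -0.0084315$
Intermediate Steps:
$w{\left(N \right)} = - \frac{1}{2}$ ($w{\left(N \right)} = - \frac{N \frac{1}{N}}{2} = \left(- \frac{1}{2}\right) 1 = - \frac{1}{2}$)
$Q = 4$
$y{\left(c \right)} = - \frac{1}{226}$
$x{\left(G,p \right)} = 4 - \frac{p}{2}$ ($x{\left(G,p \right)} = p \left(- \frac{1}{2}\right) + 4 = - \frac{p}{2} + 4 = 4 - \frac{p}{2}$)
$\frac{y{\left(522 \right)} - x{\left(-629,-176 \right)}}{v{\left(-341,-346 \right)}} = \frac{- \frac{1}{226} - \left(4 - -88\right)}{\left(-32\right) \left(-341\right)} = \frac{- \frac{1}{226} - \left(4 + 88\right)}{10912} = \left(- \frac{1}{226} - 92\right) \frac{1}{10912} = \left(- \frac{20793}{226}\right) \frac{1}{10912} = - \frac{20793}{2466112}$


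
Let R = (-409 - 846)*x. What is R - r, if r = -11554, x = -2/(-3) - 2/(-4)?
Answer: 60539/6 ≈ 10090.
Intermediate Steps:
x = 7/6 (x = -2*(-1/3) - 2*(-1/4) = 2/3 + 1/2 = 7/6 ≈ 1.1667)
R = -8785/6 (R = (-409 - 846)*(7/6) = -1255*7/6 = -8785/6 ≈ -1464.2)
R - r = -8785/6 - 1*(-11554) = -8785/6 + 11554 = 60539/6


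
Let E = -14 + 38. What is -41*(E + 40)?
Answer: -2624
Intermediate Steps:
E = 24
-41*(E + 40) = -41*(24 + 40) = -41*64 = -2624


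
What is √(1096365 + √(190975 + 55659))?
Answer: √(1096365 + √246634) ≈ 1047.3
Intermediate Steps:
√(1096365 + √(190975 + 55659)) = √(1096365 + √246634)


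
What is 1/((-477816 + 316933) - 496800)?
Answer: -1/657683 ≈ -1.5205e-6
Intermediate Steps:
1/((-477816 + 316933) - 496800) = 1/(-160883 - 496800) = 1/(-657683) = -1/657683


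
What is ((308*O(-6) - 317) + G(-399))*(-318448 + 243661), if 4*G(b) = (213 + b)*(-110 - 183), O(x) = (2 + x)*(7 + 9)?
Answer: 957946683/2 ≈ 4.7897e+8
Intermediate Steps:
O(x) = 32 + 16*x (O(x) = (2 + x)*16 = 32 + 16*x)
G(b) = -62409/4 - 293*b/4 (G(b) = ((213 + b)*(-110 - 183))/4 = ((213 + b)*(-293))/4 = (-62409 - 293*b)/4 = -62409/4 - 293*b/4)
((308*O(-6) - 317) + G(-399))*(-318448 + 243661) = ((308*(32 + 16*(-6)) - 317) + (-62409/4 - 293/4*(-399)))*(-318448 + 243661) = ((308*(32 - 96) - 317) + (-62409/4 + 116907/4))*(-74787) = ((308*(-64) - 317) + 27249/2)*(-74787) = ((-19712 - 317) + 27249/2)*(-74787) = (-20029 + 27249/2)*(-74787) = -12809/2*(-74787) = 957946683/2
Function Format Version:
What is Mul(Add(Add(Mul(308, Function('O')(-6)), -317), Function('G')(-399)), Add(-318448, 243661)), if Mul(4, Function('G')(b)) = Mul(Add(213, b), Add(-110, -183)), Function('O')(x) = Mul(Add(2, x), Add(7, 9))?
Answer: Rational(957946683, 2) ≈ 4.7897e+8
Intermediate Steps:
Function('O')(x) = Add(32, Mul(16, x)) (Function('O')(x) = Mul(Add(2, x), 16) = Add(32, Mul(16, x)))
Function('G')(b) = Add(Rational(-62409, 4), Mul(Rational(-293, 4), b)) (Function('G')(b) = Mul(Rational(1, 4), Mul(Add(213, b), Add(-110, -183))) = Mul(Rational(1, 4), Mul(Add(213, b), -293)) = Mul(Rational(1, 4), Add(-62409, Mul(-293, b))) = Add(Rational(-62409, 4), Mul(Rational(-293, 4), b)))
Mul(Add(Add(Mul(308, Function('O')(-6)), -317), Function('G')(-399)), Add(-318448, 243661)) = Mul(Add(Add(Mul(308, Add(32, Mul(16, -6))), -317), Add(Rational(-62409, 4), Mul(Rational(-293, 4), -399))), Add(-318448, 243661)) = Mul(Add(Add(Mul(308, Add(32, -96)), -317), Add(Rational(-62409, 4), Rational(116907, 4))), -74787) = Mul(Add(Add(Mul(308, -64), -317), Rational(27249, 2)), -74787) = Mul(Add(Add(-19712, -317), Rational(27249, 2)), -74787) = Mul(Add(-20029, Rational(27249, 2)), -74787) = Mul(Rational(-12809, 2), -74787) = Rational(957946683, 2)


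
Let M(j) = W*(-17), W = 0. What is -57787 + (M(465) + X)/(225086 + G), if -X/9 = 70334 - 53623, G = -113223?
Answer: -6464377580/111863 ≈ -57788.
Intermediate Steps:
X = -150399 (X = -9*(70334 - 53623) = -9*16711 = -150399)
M(j) = 0 (M(j) = 0*(-17) = 0)
-57787 + (M(465) + X)/(225086 + G) = -57787 + (0 - 150399)/(225086 - 113223) = -57787 - 150399/111863 = -6464377580/111863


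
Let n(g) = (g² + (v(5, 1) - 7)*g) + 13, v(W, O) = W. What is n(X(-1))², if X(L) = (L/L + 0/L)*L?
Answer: 256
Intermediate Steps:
X(L) = L (X(L) = (1 + 0)*L = 1*L = L)
n(g) = 13 + g² - 2*g (n(g) = (g² + (5 - 7)*g) + 13 = (g² - 2*g) + 13 = 13 + g² - 2*g)
n(X(-1))² = (13 + (-1)² - 2*(-1))² = (13 + 1 + 2)² = 16² = 256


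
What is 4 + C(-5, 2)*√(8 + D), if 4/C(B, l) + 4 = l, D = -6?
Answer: 4 - 2*√2 ≈ 1.1716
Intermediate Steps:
C(B, l) = 4/(-4 + l)
4 + C(-5, 2)*√(8 + D) = 4 + (4/(-4 + 2))*√(8 - 6) = 4 + (4/(-2))*√2 = 4 + (4*(-½))*√2 = 4 - 2*√2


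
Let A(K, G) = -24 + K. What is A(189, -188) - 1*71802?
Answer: -71637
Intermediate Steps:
A(189, -188) - 1*71802 = (-24 + 189) - 1*71802 = 165 - 71802 = -71637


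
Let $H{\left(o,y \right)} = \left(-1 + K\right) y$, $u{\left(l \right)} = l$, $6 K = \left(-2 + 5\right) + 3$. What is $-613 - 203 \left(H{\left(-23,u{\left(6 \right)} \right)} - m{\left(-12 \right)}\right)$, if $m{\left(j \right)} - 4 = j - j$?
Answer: $199$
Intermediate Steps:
$K = 1$ ($K = \frac{\left(-2 + 5\right) + 3}{6} = \frac{3 + 3}{6} = \frac{1}{6} \cdot 6 = 1$)
$m{\left(j \right)} = 4$ ($m{\left(j \right)} = 4 + \left(j - j\right) = 4 + 0 = 4$)
$H{\left(o,y \right)} = 0$ ($H{\left(o,y \right)} = \left(-1 + 1\right) y = 0 y = 0$)
$-613 - 203 \left(H{\left(-23,u{\left(6 \right)} \right)} - m{\left(-12 \right)}\right) = -613 - 203 \left(0 - 4\right) = -613 - -812 = -613 + 812 = 199$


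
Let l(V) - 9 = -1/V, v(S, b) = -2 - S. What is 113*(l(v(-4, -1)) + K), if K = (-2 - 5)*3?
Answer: -2825/2 ≈ -1412.5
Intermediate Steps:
K = -21 (K = -7*3 = -21)
l(V) = 9 - 1/V
113*(l(v(-4, -1)) + K) = 113*((9 - 1/(-2 - 1*(-4))) - 21) = 113*((9 - 1/(-2 + 4)) - 21) = 113*((9 - 1/2) - 21) = 113*((9 - 1*½) - 21) = 113*((9 - ½) - 21) = 113*(17/2 - 21) = 113*(-25/2) = -2825/2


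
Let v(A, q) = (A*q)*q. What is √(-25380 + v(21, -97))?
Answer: √172209 ≈ 414.98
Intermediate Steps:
v(A, q) = A*q²
√(-25380 + v(21, -97)) = √(-25380 + 21*(-97)²) = √(-25380 + 21*9409) = √(-25380 + 197589) = √172209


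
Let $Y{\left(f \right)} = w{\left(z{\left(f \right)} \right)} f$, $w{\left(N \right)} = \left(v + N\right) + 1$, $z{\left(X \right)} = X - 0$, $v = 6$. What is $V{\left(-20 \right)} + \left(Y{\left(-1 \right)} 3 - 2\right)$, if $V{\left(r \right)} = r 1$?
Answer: $-40$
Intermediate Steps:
$z{\left(X \right)} = X$ ($z{\left(X \right)} = X + 0 = X$)
$w{\left(N \right)} = 7 + N$ ($w{\left(N \right)} = \left(6 + N\right) + 1 = 7 + N$)
$Y{\left(f \right)} = f \left(7 + f\right)$ ($Y{\left(f \right)} = \left(7 + f\right) f = f \left(7 + f\right)$)
$V{\left(r \right)} = r$
$V{\left(-20 \right)} + \left(Y{\left(-1 \right)} 3 - 2\right) = -20 + \left(- (7 - 1) 3 - 2\right) = -20 + \left(\left(-1\right) 6 \cdot 3 - 2\right) = -20 - 20 = -40$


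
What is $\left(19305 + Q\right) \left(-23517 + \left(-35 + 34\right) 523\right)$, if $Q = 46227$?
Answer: $-1575389280$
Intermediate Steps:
$\left(19305 + Q\right) \left(-23517 + \left(-35 + 34\right) 523\right) = \left(19305 + 46227\right) \left(-23517 + \left(-35 + 34\right) 523\right) = 65532 \left(-23517 - 523\right) = 65532 \left(-24040\right) = -1575389280$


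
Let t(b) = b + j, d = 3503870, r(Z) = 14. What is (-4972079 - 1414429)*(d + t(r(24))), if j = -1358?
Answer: -22368910319208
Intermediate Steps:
t(b) = -1358 + b (t(b) = b - 1358 = -1358 + b)
(-4972079 - 1414429)*(d + t(r(24))) = (-4972079 - 1414429)*(3503870 + (-1358 + 14)) = -6386508*(3503870 - 1344) = -6386508*3502526 = -22368910319208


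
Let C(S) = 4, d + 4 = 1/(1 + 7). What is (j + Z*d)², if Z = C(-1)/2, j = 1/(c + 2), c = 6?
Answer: 3721/64 ≈ 58.141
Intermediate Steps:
d = -31/8 (d = -4 + 1/(1 + 7) = -4 + 1/8 = -4 + ⅛ = -31/8 ≈ -3.8750)
j = ⅛ (j = 1/(6 + 2) = 1/8 = ⅛ ≈ 0.12500)
Z = 2 (Z = 4/2 = 4*(½) = 2)
(j + Z*d)² = (⅛ + 2*(-31/8))² = (⅛ - 31/4)² = (-61/8)² = 3721/64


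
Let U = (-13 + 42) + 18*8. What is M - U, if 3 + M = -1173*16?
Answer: -18944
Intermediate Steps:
M = -18771 (M = -3 - 1173*16 = -3 - 18768 = -18771)
U = 173 (U = 29 + 144 = 173)
M - U = -18771 - 1*173 = -18771 - 173 = -18944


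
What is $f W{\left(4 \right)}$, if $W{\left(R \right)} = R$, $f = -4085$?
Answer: $-16340$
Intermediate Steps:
$f W{\left(4 \right)} = \left(-4085\right) 4 = -16340$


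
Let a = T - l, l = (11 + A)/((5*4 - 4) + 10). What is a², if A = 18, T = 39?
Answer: 970225/676 ≈ 1435.2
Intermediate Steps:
l = 29/26 (l = (11 + 18)/((5*4 - 4) + 10) = 29/((20 - 4) + 10) = 29/(16 + 10) = 29/26 ≈ 1.1154)
a = 985/26 (a = 39 - 1*29/26 = 39 - 29/26 = 985/26 ≈ 37.885)
a² = (985/26)² = 970225/676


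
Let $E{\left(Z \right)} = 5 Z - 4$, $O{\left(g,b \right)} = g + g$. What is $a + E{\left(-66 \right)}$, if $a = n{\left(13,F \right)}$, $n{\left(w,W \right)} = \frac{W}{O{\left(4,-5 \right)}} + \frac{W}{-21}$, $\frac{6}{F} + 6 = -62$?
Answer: $- \frac{635949}{1904} \approx -334.01$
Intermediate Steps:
$F = - \frac{3}{34}$ ($F = \frac{6}{-6 - 62} = \frac{6}{-68} = 6 \left(- \frac{1}{68}\right) = - \frac{3}{34} \approx -0.088235$)
$O{\left(g,b \right)} = 2 g$
$n{\left(w,W \right)} = \frac{13 W}{168}$ ($n{\left(w,W \right)} = \frac{W}{2 \cdot 4} + \frac{W}{-21} = \frac{W}{8} + W \left(- \frac{1}{21}\right) = W \frac{1}{8} - \frac{W}{21} = \frac{W}{8} - \frac{W}{21} = \frac{13 W}{168}$)
$a = - \frac{13}{1904}$ ($a = \frac{13}{168} \left(- \frac{3}{34}\right) = - \frac{13}{1904} \approx -0.0068277$)
$E{\left(Z \right)} = -4 + 5 Z$
$a + E{\left(-66 \right)} = - \frac{13}{1904} + \left(-4 + 5 \left(-66\right)\right) = - \frac{13}{1904} - 334 = - \frac{635949}{1904}$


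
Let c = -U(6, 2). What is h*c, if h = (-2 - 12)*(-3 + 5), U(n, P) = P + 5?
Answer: 196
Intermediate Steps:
U(n, P) = 5 + P
c = -7 (c = -(5 + 2) = -1*7 = -7)
h = -28 (h = -14*2 = -28)
h*c = -28*(-7) = 196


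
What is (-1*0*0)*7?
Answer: 0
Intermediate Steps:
(-1*0*0)*7 = (0*0)*7 = 0*7 = 0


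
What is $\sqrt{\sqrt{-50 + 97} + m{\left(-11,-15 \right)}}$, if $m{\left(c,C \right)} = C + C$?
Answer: $\sqrt{-30 + \sqrt{47}} \approx 4.8109 i$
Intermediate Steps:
$m{\left(c,C \right)} = 2 C$
$\sqrt{\sqrt{-50 + 97} + m{\left(-11,-15 \right)}} = \sqrt{\sqrt{-50 + 97} + 2 \left(-15\right)} = \sqrt{\sqrt{47} - 30} = \sqrt{-30 + \sqrt{47}}$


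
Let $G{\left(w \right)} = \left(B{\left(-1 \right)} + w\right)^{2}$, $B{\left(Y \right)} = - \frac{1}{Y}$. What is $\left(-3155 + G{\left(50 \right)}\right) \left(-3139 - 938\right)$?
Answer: $2258658$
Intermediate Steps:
$G{\left(w \right)} = \left(1 + w\right)^{2}$ ($G{\left(w \right)} = \left(- \frac{1}{-1} + w\right)^{2} = \left(\left(-1\right) \left(-1\right) + w\right)^{2} = \left(1 + w\right)^{2}$)
$\left(-3155 + G{\left(50 \right)}\right) \left(-3139 - 938\right) = \left(-3155 + \left(1 + 50\right)^{2}\right) \left(-3139 - 938\right) = \left(-3155 + 51^{2}\right) \left(-4077\right) = \left(-3155 + 2601\right) \left(-4077\right) = \left(-554\right) \left(-4077\right) = 2258658$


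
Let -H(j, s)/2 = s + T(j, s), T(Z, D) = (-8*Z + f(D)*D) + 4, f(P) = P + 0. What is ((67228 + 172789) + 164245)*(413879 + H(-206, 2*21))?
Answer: 164519676306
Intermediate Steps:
f(P) = P
T(Z, D) = 4 + D² - 8*Z (T(Z, D) = (-8*Z + D*D) + 4 = (-8*Z + D²) + 4 = (D² - 8*Z) + 4 = 4 + D² - 8*Z)
H(j, s) = -8 - 2*s - 2*s² + 16*j (H(j, s) = -2*(s + (4 + s² - 8*j)) = -2*(4 + s + s² - 8*j) = -8 - 2*s - 2*s² + 16*j)
((67228 + 172789) + 164245)*(413879 + H(-206, 2*21)) = ((67228 + 172789) + 164245)*(413879 + (-8 - 4*21 - 2*(2*21)² + 16*(-206))) = (240017 + 164245)*(413879 + (-8 - 2*42 - 2*42² - 3296)) = 404262*(413879 + (-8 - 84 - 2*1764 - 3296)) = 404262*(413879 + (-8 - 84 - 3528 - 3296)) = 404262*(413879 - 6916) = 404262*406963 = 164519676306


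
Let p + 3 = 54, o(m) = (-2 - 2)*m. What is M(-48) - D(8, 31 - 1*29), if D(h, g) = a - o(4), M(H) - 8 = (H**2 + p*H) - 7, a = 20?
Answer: -179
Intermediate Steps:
o(m) = -4*m
p = 51 (p = -3 + 54 = 51)
M(H) = 1 + H**2 + 51*H (M(H) = 8 + ((H**2 + 51*H) - 7) = 8 + (-7 + H**2 + 51*H) = 1 + H**2 + 51*H)
D(h, g) = 36 (D(h, g) = 20 - (-4)*4 = 20 - 1*(-16) = 20 + 16 = 36)
M(-48) - D(8, 31 - 1*29) = (1 + (-48)**2 + 51*(-48)) - 1*36 = (1 + 2304 - 2448) - 36 = -143 - 36 = -179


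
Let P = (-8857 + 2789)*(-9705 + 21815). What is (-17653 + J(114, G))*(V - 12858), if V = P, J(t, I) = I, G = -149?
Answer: 1308381809076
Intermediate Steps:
P = -73483480 (P = -6068*12110 = -73483480)
V = -73483480
(-17653 + J(114, G))*(V - 12858) = (-17653 - 149)*(-73483480 - 12858) = -17802*(-73496338) = 1308381809076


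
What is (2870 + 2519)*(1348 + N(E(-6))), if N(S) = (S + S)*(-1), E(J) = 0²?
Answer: 7264372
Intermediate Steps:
E(J) = 0
N(S) = -2*S (N(S) = (2*S)*(-1) = -2*S)
(2870 + 2519)*(1348 + N(E(-6))) = (2870 + 2519)*(1348 - 2*0) = 5389*(1348 + 0) = 5389*1348 = 7264372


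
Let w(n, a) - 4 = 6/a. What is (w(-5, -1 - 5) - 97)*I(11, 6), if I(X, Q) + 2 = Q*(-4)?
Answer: 2444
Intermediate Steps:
I(X, Q) = -2 - 4*Q (I(X, Q) = -2 + Q*(-4) = -2 - 4*Q)
w(n, a) = 4 + 6/a
(w(-5, -1 - 5) - 97)*I(11, 6) = ((4 + 6/(-1 - 5)) - 97)*(-2 - 4*6) = ((4 + 6/(-6)) - 97)*(-2 - 24) = ((4 + 6*(-⅙)) - 97)*(-26) = ((4 - 1) - 97)*(-26) = (3 - 97)*(-26) = -94*(-26) = 2444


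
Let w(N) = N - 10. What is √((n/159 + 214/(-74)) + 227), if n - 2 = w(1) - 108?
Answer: √7731279759/5883 ≈ 14.946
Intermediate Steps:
w(N) = -10 + N
n = -115 (n = 2 + ((-10 + 1) - 108) = 2 + (-9 - 108) = 2 - 117 = -115)
√((n/159 + 214/(-74)) + 227) = √((-115/159 + 214/(-74)) + 227) = √((-115*1/159 + 214*(-1/74)) + 227) = √((-115/159 - 107/37) + 227) = √(-21268/5883 + 227) = √(1314173/5883) = √7731279759/5883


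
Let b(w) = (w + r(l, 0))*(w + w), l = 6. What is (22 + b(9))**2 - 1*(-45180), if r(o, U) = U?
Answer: 79036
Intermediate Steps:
b(w) = 2*w**2 (b(w) = (w + 0)*(w + w) = w*(2*w) = 2*w**2)
(22 + b(9))**2 - 1*(-45180) = (22 + 2*9**2)**2 - 1*(-45180) = (22 + 2*81)**2 + 45180 = (22 + 162)**2 + 45180 = 184**2 + 45180 = 33856 + 45180 = 79036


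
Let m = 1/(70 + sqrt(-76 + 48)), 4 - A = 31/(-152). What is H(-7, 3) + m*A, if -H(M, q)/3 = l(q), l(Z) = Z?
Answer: -478341/53504 - 639*I*sqrt(7)/374528 ≈ -8.9403 - 0.004514*I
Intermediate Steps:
H(M, q) = -3*q
A = 639/152 (A = 4 - 31/(-152) = 4 - 31*(-1)/152 = 4 - 1*(-31/152) = 4 + 31/152 = 639/152 ≈ 4.2039)
m = 1/(70 + 2*I*sqrt(7)) (m = 1/(70 + sqrt(-28)) = 1/(70 + 2*I*sqrt(7)) ≈ 0.014205 - 0.0010738*I)
H(-7, 3) + m*A = -3*3 + (5/352 - I*sqrt(7)/2464)*(639/152) = -9 + (3195/53504 - 639*I*sqrt(7)/374528) = -478341/53504 - 639*I*sqrt(7)/374528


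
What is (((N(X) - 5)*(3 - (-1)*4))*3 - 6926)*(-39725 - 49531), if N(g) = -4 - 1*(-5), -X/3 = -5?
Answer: 625684560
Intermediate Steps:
X = 15 (X = -3*(-5) = 15)
N(g) = 1 (N(g) = -4 + 5 = 1)
(((N(X) - 5)*(3 - (-1)*4))*3 - 6926)*(-39725 - 49531) = (((1 - 5)*(3 - (-1)*4))*3 - 6926)*(-39725 - 49531) = (-4*(3 - 1*(-4))*3 - 6926)*(-89256) = (-4*(3 + 4)*3 - 6926)*(-89256) = (-4*7*3 - 6926)*(-89256) = (-28*3 - 6926)*(-89256) = (-84 - 6926)*(-89256) = -7010*(-89256) = 625684560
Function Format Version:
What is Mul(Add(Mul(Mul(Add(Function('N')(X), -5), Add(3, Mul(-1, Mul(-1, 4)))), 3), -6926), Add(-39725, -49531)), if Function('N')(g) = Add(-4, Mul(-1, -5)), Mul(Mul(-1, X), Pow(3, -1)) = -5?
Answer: 625684560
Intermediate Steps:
X = 15 (X = Mul(-3, -5) = 15)
Function('N')(g) = 1 (Function('N')(g) = Add(-4, 5) = 1)
Mul(Add(Mul(Mul(Add(Function('N')(X), -5), Add(3, Mul(-1, Mul(-1, 4)))), 3), -6926), Add(-39725, -49531)) = Mul(Add(Mul(Mul(Add(1, -5), Add(3, Mul(-1, Mul(-1, 4)))), 3), -6926), Add(-39725, -49531)) = Mul(Add(Mul(Mul(-4, Add(3, Mul(-1, -4))), 3), -6926), -89256) = Mul(Add(Mul(Mul(-4, Add(3, 4)), 3), -6926), -89256) = Mul(Add(Mul(Mul(-4, 7), 3), -6926), -89256) = Mul(Add(Mul(-28, 3), -6926), -89256) = Mul(Add(-84, -6926), -89256) = Mul(-7010, -89256) = 625684560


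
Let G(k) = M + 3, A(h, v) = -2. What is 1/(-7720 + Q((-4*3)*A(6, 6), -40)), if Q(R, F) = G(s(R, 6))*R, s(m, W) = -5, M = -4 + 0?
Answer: -1/7744 ≈ -0.00012913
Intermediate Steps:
M = -4
G(k) = -1 (G(k) = -4 + 3 = -1)
Q(R, F) = -R
1/(-7720 + Q((-4*3)*A(6, 6), -40)) = 1/(-7720 - (-4*3)*(-2)) = 1/(-7720 - (-12)*(-2)) = 1/(-7720 - 1*24) = 1/(-7720 - 24) = 1/(-7744) = -1/7744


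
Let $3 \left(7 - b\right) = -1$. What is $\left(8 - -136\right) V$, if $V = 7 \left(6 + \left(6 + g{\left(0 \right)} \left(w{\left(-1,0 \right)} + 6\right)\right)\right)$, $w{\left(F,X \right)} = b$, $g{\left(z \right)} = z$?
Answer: $12096$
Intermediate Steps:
$b = \frac{22}{3}$ ($b = 7 - - \frac{1}{3} = 7 + \frac{1}{3} = \frac{22}{3} \approx 7.3333$)
$w{\left(F,X \right)} = \frac{22}{3}$
$V = 84$ ($V = 7 \left(6 + \left(6 + 0 \left(\frac{22}{3} + 6\right)\right)\right) = 7 \left(6 + \left(6 + 0 \cdot \frac{40}{3}\right)\right) = 7 \left(6 + \left(6 + 0\right)\right) = 7 \left(6 + 6\right) = 7 \cdot 12 = 84$)
$\left(8 - -136\right) V = \left(8 - -136\right) 84 = \left(8 + 136\right) 84 = 144 \cdot 84 = 12096$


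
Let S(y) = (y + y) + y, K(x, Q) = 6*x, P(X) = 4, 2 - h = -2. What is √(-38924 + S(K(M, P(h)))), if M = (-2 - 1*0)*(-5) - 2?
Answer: 2*I*√9695 ≈ 196.93*I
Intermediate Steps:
h = 4 (h = 2 - 1*(-2) = 2 + 2 = 4)
M = 8 (M = (-2 + 0)*(-5) - 2 = -2*(-5) - 2 = 10 - 2 = 8)
S(y) = 3*y (S(y) = 2*y + y = 3*y)
√(-38924 + S(K(M, P(h)))) = √(-38924 + 3*(6*8)) = √(-38924 + 3*48) = √(-38924 + 144) = √(-38780) = 2*I*√9695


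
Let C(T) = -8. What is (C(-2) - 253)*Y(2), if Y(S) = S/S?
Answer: -261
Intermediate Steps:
Y(S) = 1
(C(-2) - 253)*Y(2) = (-8 - 253)*1 = -261*1 = -261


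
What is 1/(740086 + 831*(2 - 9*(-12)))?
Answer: 1/831496 ≈ 1.2027e-6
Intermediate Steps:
1/(740086 + 831*(2 - 9*(-12))) = 1/(740086 + 831*(2 + 108)) = 1/(740086 + 831*110) = 1/(740086 + 91410) = 1/831496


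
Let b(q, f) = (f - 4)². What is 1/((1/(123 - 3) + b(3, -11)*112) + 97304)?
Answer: 120/14700481 ≈ 8.1630e-6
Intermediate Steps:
b(q, f) = (-4 + f)²
1/((1/(123 - 3) + b(3, -11)*112) + 97304) = 1/((1/(123 - 3) + (-4 - 11)²*112) + 97304) = 1/((1/120 + (-15)²*112) + 97304) = 1/((1/120 + 225*112) + 97304) = 1/((1/120 + 25200) + 97304) = 1/(3024001/120 + 97304) = 1/(14700481/120) = 120/14700481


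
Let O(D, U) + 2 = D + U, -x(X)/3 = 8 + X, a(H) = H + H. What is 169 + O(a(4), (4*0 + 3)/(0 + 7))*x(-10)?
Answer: 1453/7 ≈ 207.57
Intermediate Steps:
a(H) = 2*H
x(X) = -24 - 3*X (x(X) = -3*(8 + X) = -24 - 3*X)
O(D, U) = -2 + D + U (O(D, U) = -2 + (D + U) = -2 + D + U)
169 + O(a(4), (4*0 + 3)/(0 + 7))*x(-10) = 169 + (-2 + 2*4 + (4*0 + 3)/(0 + 7))*(-24 - 3*(-10)) = 169 + (-2 + 8 + (0 + 3)/7)*(-24 + 30) = 169 + (-2 + 8 + 3*(1/7))*6 = 169 + (-2 + 8 + 3/7)*6 = 169 + (45/7)*6 = 169 + 270/7 = 1453/7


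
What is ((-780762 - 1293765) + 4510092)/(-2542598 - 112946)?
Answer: -2435565/2655544 ≈ -0.91716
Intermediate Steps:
((-780762 - 1293765) + 4510092)/(-2542598 - 112946) = (-2074527 + 4510092)/(-2655544) = 2435565*(-1/2655544) = -2435565/2655544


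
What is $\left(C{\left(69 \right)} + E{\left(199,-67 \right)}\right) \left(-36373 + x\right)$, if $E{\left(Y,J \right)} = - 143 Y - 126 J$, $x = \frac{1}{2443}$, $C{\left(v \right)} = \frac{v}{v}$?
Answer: $\frac{1778428789332}{2443} \approx 7.2797 \cdot 10^{8}$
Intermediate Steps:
$C{\left(v \right)} = 1$
$x = \frac{1}{2443} \approx 0.00040933$
$\left(C{\left(69 \right)} + E{\left(199,-67 \right)}\right) \left(-36373 + x\right) = \left(1 - 20015\right) \left(-36373 + \frac{1}{2443}\right) = \left(1 + \left(-28457 + 8442\right)\right) \left(- \frac{88859238}{2443}\right) = \left(1 - 20015\right) \left(- \frac{88859238}{2443}\right) = \left(-20014\right) \left(- \frac{88859238}{2443}\right) = \frac{1778428789332}{2443}$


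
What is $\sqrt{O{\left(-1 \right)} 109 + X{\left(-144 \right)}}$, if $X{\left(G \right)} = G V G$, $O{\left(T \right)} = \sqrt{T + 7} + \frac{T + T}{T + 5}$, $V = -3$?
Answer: $\frac{\sqrt{-249050 + 436 \sqrt{6}}}{2} \approx 248.99 i$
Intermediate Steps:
$O{\left(T \right)} = \sqrt{7 + T} + \frac{2 T}{5 + T}$
$X{\left(G \right)} = - 3 G^{2}$ ($X{\left(G \right)} = G \left(-3\right) G = - 3 G G = - 3 G^{2}$)
$\sqrt{O{\left(-1 \right)} 109 + X{\left(-144 \right)}} = \sqrt{\frac{2 \left(-1\right) + 5 \sqrt{7 - 1} - \sqrt{7 - 1}}{5 - 1} \cdot 109 - 3 \left(-144\right)^{2}} = \sqrt{\frac{-2 + 5 \sqrt{6} - \sqrt{6}}{4} \cdot 109 - 62208} = \sqrt{\frac{-2 + 4 \sqrt{6}}{4} \cdot 109 - 62208} = \sqrt{\left(- \frac{1}{2} + \sqrt{6}\right) 109 - 62208} = \sqrt{\left(- \frac{109}{2} + 109 \sqrt{6}\right) - 62208} = \sqrt{- \frac{124525}{2} + 109 \sqrt{6}}$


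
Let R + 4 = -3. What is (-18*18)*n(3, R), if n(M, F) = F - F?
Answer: 0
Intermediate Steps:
R = -7 (R = -4 - 3 = -7)
n(M, F) = 0
(-18*18)*n(3, R) = -18*18*0 = -324*0 = 0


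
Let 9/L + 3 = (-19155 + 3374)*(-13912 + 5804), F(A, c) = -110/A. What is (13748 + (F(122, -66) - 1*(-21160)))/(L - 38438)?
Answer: -272453150635885/300012166463161 ≈ -0.90814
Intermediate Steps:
L = 9/127952345 (L = 9/(-3 + (-19155 + 3374)*(-13912 + 5804)) = 9/(-3 - 15781*(-8108)) = 9/(-3 + 127952348) = 9/127952345 ≈ 7.0339e-8)
(13748 + (F(122, -66) - 1*(-21160)))/(L - 38438) = (13748 + (-110/122 - 1*(-21160)))/(9/127952345 - 38438) = (13748 + (-110*1/122 + 21160))/(-4918232237101/127952345) = (13748 + (-55/61 + 21160))*(-127952345/4918232237101) = (13748 + 1290705/61)*(-127952345/4918232237101) = (2129333/61)*(-127952345/4918232237101) = -272453150635885/300012166463161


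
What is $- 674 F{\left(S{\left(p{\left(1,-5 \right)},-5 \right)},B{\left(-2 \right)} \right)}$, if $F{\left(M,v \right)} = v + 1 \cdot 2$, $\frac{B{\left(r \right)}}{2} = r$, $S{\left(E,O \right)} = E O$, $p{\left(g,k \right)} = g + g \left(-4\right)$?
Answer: $1348$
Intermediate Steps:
$p{\left(g,k \right)} = - 3 g$ ($p{\left(g,k \right)} = g - 4 g = - 3 g$)
$B{\left(r \right)} = 2 r$
$F{\left(M,v \right)} = 2 + v$ ($F{\left(M,v \right)} = v + 2 = 2 + v$)
$- 674 F{\left(S{\left(p{\left(1,-5 \right)},-5 \right)},B{\left(-2 \right)} \right)} = - 674 \left(2 + 2 \left(-2\right)\right) = - 674 \left(2 - 4\right) = \left(-674\right) \left(-2\right) = 1348$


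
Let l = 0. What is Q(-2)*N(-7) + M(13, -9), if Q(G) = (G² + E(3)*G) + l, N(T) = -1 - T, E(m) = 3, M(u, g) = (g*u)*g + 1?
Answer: 1042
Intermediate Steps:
M(u, g) = 1 + u*g² (M(u, g) = u*g² + 1 = 1 + u*g²)
Q(G) = G² + 3*G (Q(G) = (G² + 3*G) + 0 = G² + 3*G)
Q(-2)*N(-7) + M(13, -9) = (-2*(3 - 2))*(-1 - 1*(-7)) + (1 + 13*(-9)²) = (-2*1)*(-1 + 7) + (1 + 13*81) = -2*6 + (1 + 1053) = -12 + 1054 = 1042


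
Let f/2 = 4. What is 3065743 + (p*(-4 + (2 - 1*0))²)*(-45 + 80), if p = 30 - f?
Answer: 3068823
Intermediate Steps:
f = 8 (f = 2*4 = 8)
p = 22 (p = 30 - 1*8 = 30 - 8 = 22)
3065743 + (p*(-4 + (2 - 1*0))²)*(-45 + 80) = 3065743 + (22*(-4 + (2 - 1*0))²)*(-45 + 80) = 3065743 + (22*(-4 + (2 + 0))²)*35 = 3065743 + (22*(-4 + 2)²)*35 = 3065743 + (22*(-2)²)*35 = 3065743 + (22*4)*35 = 3065743 + 88*35 = 3065743 + 3080 = 3068823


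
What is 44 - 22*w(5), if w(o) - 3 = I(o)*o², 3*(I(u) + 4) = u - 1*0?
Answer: 3784/3 ≈ 1261.3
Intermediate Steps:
I(u) = -4 + u/3 (I(u) = -4 + (u - 1*0)/3 = -4 + (u + 0)/3 = -4 + u/3)
w(o) = 3 + o²*(-4 + o/3) (w(o) = 3 + (-4 + o/3)*o² = 3 + o²*(-4 + o/3))
44 - 22*w(5) = 44 - 22*(3 + (⅓)*5²*(-12 + 5)) = 44 - 22*(3 + (⅓)*25*(-7)) = 44 - 22*(3 - 175/3) = 44 - 22*(-166/3) = 44 + 3652/3 = 3784/3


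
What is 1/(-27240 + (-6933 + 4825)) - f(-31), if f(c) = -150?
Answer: 4402199/29348 ≈ 150.00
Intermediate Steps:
1/(-27240 + (-6933 + 4825)) - f(-31) = 1/(-27240 + (-6933 + 4825)) - 1*(-150) = 1/(-27240 - 2108) + 150 = 1/(-29348) + 150 = -1/29348 + 150 = 4402199/29348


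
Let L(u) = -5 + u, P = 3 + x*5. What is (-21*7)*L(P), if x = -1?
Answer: 1029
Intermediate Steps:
P = -2 (P = 3 - 1*5 = 3 - 5 = -2)
(-21*7)*L(P) = (-21*7)*(-5 - 2) = -147*(-7) = 1029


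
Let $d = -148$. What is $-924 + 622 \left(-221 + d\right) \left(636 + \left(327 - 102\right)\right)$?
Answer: $-197615922$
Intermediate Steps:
$-924 + 622 \left(-221 + d\right) \left(636 + \left(327 - 102\right)\right) = -924 + 622 \left(-221 - 148\right) \left(636 + \left(327 - 102\right)\right) = -924 + 622 \left(- 369 \left(636 + 225\right)\right) = -924 + 622 \left(\left(-369\right) 861\right) = -924 + 622 \left(-317709\right) = -924 - 197614998 = -197615922$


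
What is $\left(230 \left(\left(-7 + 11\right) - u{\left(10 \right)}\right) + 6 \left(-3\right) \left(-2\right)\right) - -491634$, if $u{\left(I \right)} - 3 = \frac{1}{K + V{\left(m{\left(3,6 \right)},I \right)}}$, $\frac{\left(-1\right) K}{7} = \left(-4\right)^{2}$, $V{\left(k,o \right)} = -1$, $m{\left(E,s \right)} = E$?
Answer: $\frac{55584930}{113} \approx 4.919 \cdot 10^{5}$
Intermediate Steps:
$K = -112$ ($K = - 7 \left(-4\right)^{2} = \left(-7\right) 16 = -112$)
$u{\left(I \right)} = \frac{338}{113}$ ($u{\left(I \right)} = 3 + \frac{1}{-112 - 1} = 3 + \frac{1}{-113} = 3 - \frac{1}{113} = \frac{338}{113}$)
$\left(230 \left(\left(-7 + 11\right) - u{\left(10 \right)}\right) + 6 \left(-3\right) \left(-2\right)\right) - -491634 = \left(230 \left(\left(-7 + 11\right) - \frac{338}{113}\right) + 6 \left(-3\right) \left(-2\right)\right) - -491634 = \left(230 \left(4 - \frac{338}{113}\right) - -36\right) + 491634 = \left(230 \cdot \frac{114}{113} + 36\right) + 491634 = \left(\frac{26220}{113} + 36\right) + 491634 = \frac{30288}{113} + 491634 = \frac{55584930}{113}$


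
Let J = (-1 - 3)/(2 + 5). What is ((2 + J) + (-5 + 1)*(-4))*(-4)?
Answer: -488/7 ≈ -69.714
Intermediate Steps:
J = -4/7 ≈ -0.57143
((2 + J) + (-5 + 1)*(-4))*(-4) = ((2 - 4/7) + (-5 + 1)*(-4))*(-4) = (10/7 - 4*(-4))*(-4) = (10/7 + 16)*(-4) = (122/7)*(-4) = -488/7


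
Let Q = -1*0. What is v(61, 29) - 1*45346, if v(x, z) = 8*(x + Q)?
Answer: -44858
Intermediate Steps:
Q = 0
v(x, z) = 8*x (v(x, z) = 8*(x + 0) = 8*x)
v(61, 29) - 1*45346 = 8*61 - 1*45346 = 488 - 45346 = -44858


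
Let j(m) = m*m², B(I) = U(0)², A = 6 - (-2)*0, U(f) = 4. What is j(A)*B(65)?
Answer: 3456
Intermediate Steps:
A = 6 (A = 6 - 1*0 = 6 + 0 = 6)
B(I) = 16 (B(I) = 4² = 16)
j(m) = m³
j(A)*B(65) = 6³*16 = 216*16 = 3456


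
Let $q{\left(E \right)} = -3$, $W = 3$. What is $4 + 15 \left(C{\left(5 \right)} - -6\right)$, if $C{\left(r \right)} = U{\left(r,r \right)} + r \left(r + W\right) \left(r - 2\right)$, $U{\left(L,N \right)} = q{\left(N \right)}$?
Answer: $1849$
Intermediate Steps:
$U{\left(L,N \right)} = -3$
$C{\left(r \right)} = -3 + r \left(-2 + r\right) \left(3 + r\right)$ ($C{\left(r \right)} = -3 + r \left(r + 3\right) \left(r - 2\right) = -3 + r \left(3 + r\right) \left(-2 + r\right) = -3 + r \left(-2 + r\right) \left(3 + r\right)$)
$4 + 15 \left(C{\left(5 \right)} - -6\right) = 4 + 15 \left(\left(-3 + 5^{2} + 5^{3} - 30\right) - -6\right) = 4 + 15 \left(\left(-3 + 25 + 125 - 30\right) + 6\right) = 4 + 15 \left(117 + 6\right) = 4 + 15 \cdot 123 = 4 + 1845 = 1849$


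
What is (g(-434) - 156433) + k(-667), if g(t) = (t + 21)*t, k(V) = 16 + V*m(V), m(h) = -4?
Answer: 25493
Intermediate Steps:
k(V) = 16 - 4*V (k(V) = 16 + V*(-4) = 16 - 4*V)
g(t) = t*(21 + t) (g(t) = (21 + t)*t = t*(21 + t))
(g(-434) - 156433) + k(-667) = (-434*(21 - 434) - 156433) + (16 - 4*(-667)) = (-434*(-413) - 156433) + (16 + 2668) = (179242 - 156433) + 2684 = 22809 + 2684 = 25493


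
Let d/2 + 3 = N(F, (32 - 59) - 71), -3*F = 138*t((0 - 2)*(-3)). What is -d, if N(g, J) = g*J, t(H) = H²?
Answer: -324570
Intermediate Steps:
F = -1656 (F = -46*((0 - 2)*(-3))² = -46*(-2*(-3))² = -46*6² = -46*36 = -⅓*4968 = -1656)
N(g, J) = J*g
d = 324570 (d = -6 + 2*(((32 - 59) - 71)*(-1656)) = -6 + 2*((-27 - 71)*(-1656)) = -6 + 2*(-98*(-1656)) = -6 + 2*162288 = -6 + 324576 = 324570)
-d = -1*324570 = -324570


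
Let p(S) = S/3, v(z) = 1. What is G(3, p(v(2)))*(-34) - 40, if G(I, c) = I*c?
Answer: -74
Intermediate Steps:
p(S) = S/3 (p(S) = S*(⅓) = S/3)
G(3, p(v(2)))*(-34) - 40 = (3*((⅓)*1))*(-34) - 40 = (3*(⅓))*(-34) - 40 = 1*(-34) - 40 = -34 - 40 = -74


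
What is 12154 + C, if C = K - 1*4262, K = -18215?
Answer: -10323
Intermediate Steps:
C = -22477 (C = -18215 - 1*4262 = -18215 - 4262 = -22477)
12154 + C = 12154 - 22477 = -10323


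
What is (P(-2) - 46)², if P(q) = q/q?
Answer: 2025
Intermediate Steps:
P(q) = 1
(P(-2) - 46)² = (1 - 46)² = (-45)² = 2025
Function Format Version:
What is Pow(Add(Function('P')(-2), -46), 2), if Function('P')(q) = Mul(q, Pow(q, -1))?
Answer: 2025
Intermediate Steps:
Function('P')(q) = 1
Pow(Add(Function('P')(-2), -46), 2) = Pow(Add(1, -46), 2) = Pow(-45, 2) = 2025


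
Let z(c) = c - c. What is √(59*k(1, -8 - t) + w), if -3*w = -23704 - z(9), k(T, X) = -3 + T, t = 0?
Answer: 5*√2802/3 ≈ 88.223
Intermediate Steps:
z(c) = 0
w = 23704/3 (w = -(-23704 - 1*0)/3 = -(-23704 + 0)/3 = -⅓*(-23704) = 23704/3 ≈ 7901.3)
√(59*k(1, -8 - t) + w) = √(59*(-3 + 1) + 23704/3) = √(59*(-2) + 23704/3) = √(-118 + 23704/3) = √(23350/3) = 5*√2802/3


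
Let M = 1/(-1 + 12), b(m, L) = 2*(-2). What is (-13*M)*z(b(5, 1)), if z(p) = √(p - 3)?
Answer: -13*I*√7/11 ≈ -3.1268*I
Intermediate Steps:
b(m, L) = -4
z(p) = √(-3 + p)
M = 1/11 ≈ 0.090909
(-13*M)*z(b(5, 1)) = (-13*1/11)*√(-3 - 4) = -13*I*√7/11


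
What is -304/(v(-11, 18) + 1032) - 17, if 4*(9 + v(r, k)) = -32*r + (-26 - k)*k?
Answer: -15825/913 ≈ -17.333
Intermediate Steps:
v(r, k) = -9 - 8*r + k*(-26 - k)/4 (v(r, k) = -9 + (-32*r + (-26 - k)*k)/4 = -9 + (-32*r + k*(-26 - k))/4 = -9 + (-8*r + k*(-26 - k)/4) = -9 - 8*r + k*(-26 - k)/4)
-304/(v(-11, 18) + 1032) - 17 = -304/((-9 - 8*(-11) - 13/2*18 - ¼*18²) + 1032) - 17 = -304/((-9 + 88 - 117 - ¼*324) + 1032) - 17 = -304/((-9 + 88 - 117 - 81) + 1032) - 17 = -304/(-119 + 1032) - 17 = -304/913 - 17 = -15825/913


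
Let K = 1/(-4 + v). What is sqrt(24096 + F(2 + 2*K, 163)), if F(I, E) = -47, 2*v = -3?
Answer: sqrt(24049) ≈ 155.08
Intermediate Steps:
v = -3/2 (v = (1/2)*(-3) = -3/2 ≈ -1.5000)
K = -2/11 (K = 1/(-4 - 3/2) = 1/(-11/2) = -2/11 ≈ -0.18182)
sqrt(24096 + F(2 + 2*K, 163)) = sqrt(24096 - 47) = sqrt(24049)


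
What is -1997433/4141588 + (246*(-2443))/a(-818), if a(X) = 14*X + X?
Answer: 410749128359/8469547460 ≈ 48.497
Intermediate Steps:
a(X) = 15*X
-1997433/4141588 + (246*(-2443))/a(-818) = -1997433/4141588 + (246*(-2443))/((15*(-818))) = -1997433*1/4141588 - 600978/(-12270) = -1997433/4141588 - 600978*(-1/12270) = -1997433/4141588 + 100163/2045 = 410749128359/8469547460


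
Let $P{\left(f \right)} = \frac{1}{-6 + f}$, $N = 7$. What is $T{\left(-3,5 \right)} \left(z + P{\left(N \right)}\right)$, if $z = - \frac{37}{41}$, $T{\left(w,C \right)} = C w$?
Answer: $- \frac{60}{41} \approx -1.4634$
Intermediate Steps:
$z = - \frac{37}{41}$ ($z = \left(-37\right) \frac{1}{41} = - \frac{37}{41} \approx -0.90244$)
$T{\left(-3,5 \right)} \left(z + P{\left(N \right)}\right) = 5 \left(-3\right) \left(- \frac{37}{41} + \frac{1}{-6 + 7}\right) = - 15 \left(- \frac{37}{41} + 1^{-1}\right) = - 15 \left(- \frac{37}{41} + 1\right) = \left(-15\right) \frac{4}{41} = - \frac{60}{41}$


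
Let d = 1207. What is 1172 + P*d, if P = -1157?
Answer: -1395327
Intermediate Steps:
1172 + P*d = 1172 - 1157*1207 = 1172 - 1396499 = -1395327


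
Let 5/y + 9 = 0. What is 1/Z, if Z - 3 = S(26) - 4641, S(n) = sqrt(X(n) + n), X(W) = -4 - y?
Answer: -41742/193599193 - 3*sqrt(203)/193599193 ≈ -0.00021583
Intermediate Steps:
y = -5/9 (y = 5/(-9 + 0) = 5/(-9) = 5*(-1/9) = -5/9 ≈ -0.55556)
X(W) = -31/9 (X(W) = -4 - 1*(-5/9) = -4 + 5/9 = -31/9)
S(n) = sqrt(-31/9 + n)
Z = -4638 + sqrt(203)/3 (Z = 3 + (sqrt(-31 + 9*26)/3 - 4641) = 3 + (sqrt(-31 + 234)/3 - 4641) = 3 + (sqrt(203)/3 - 4641) = 3 + (-4641 + sqrt(203)/3) = -4638 + sqrt(203)/3 ≈ -4633.3)
1/Z = 1/(-4638 + sqrt(203)/3)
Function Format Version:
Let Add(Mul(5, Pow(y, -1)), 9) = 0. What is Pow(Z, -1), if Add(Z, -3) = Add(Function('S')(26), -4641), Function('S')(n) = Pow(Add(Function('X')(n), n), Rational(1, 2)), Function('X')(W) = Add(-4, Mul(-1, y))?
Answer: Add(Rational(-41742, 193599193), Mul(Rational(-3, 193599193), Pow(203, Rational(1, 2)))) ≈ -0.00021583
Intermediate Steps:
y = Rational(-5, 9) (y = Mul(5, Pow(Add(-9, 0), -1)) = Mul(5, Pow(-9, -1)) = Mul(5, Rational(-1, 9)) = Rational(-5, 9) ≈ -0.55556)
Function('X')(W) = Rational(-31, 9) (Function('X')(W) = Add(-4, Mul(-1, Rational(-5, 9))) = Add(-4, Rational(5, 9)) = Rational(-31, 9))
Function('S')(n) = Pow(Add(Rational(-31, 9), n), Rational(1, 2))
Z = Add(-4638, Mul(Rational(1, 3), Pow(203, Rational(1, 2)))) (Z = Add(3, Add(Mul(Rational(1, 3), Pow(Add(-31, Mul(9, 26)), Rational(1, 2))), -4641)) = Add(3, Add(Mul(Rational(1, 3), Pow(Add(-31, 234), Rational(1, 2))), -4641)) = Add(3, Add(Mul(Rational(1, 3), Pow(203, Rational(1, 2))), -4641)) = Add(3, Add(-4641, Mul(Rational(1, 3), Pow(203, Rational(1, 2))))) = Add(-4638, Mul(Rational(1, 3), Pow(203, Rational(1, 2)))) ≈ -4633.3)
Pow(Z, -1) = Pow(Add(-4638, Mul(Rational(1, 3), Pow(203, Rational(1, 2)))), -1)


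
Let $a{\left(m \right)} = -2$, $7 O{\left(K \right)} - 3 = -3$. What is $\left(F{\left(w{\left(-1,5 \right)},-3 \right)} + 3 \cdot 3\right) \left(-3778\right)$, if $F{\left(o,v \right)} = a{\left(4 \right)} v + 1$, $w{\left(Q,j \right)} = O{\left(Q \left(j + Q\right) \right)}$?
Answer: $-60448$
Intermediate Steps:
$O{\left(K \right)} = 0$ ($O{\left(K \right)} = \frac{3}{7} + \frac{1}{7} \left(-3\right) = \frac{3}{7} - \frac{3}{7} = 0$)
$w{\left(Q,j \right)} = 0$
$F{\left(o,v \right)} = 1 - 2 v$ ($F{\left(o,v \right)} = - 2 v + 1 = 1 - 2 v$)
$\left(F{\left(w{\left(-1,5 \right)},-3 \right)} + 3 \cdot 3\right) \left(-3778\right) = \left(\left(1 - -6\right) + 3 \cdot 3\right) \left(-3778\right) = \left(\left(1 + 6\right) + 9\right) \left(-3778\right) = \left(7 + 9\right) \left(-3778\right) = 16 \left(-3778\right) = -60448$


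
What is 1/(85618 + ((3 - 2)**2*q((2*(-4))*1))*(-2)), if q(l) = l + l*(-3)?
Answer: 1/85586 ≈ 1.1684e-5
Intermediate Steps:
q(l) = -2*l (q(l) = l - 3*l = -2*l)
1/(85618 + ((3 - 2)**2*q((2*(-4))*1))*(-2)) = 1/(85618 + ((3 - 2)**2*(-2*2*(-4)))*(-2)) = 1/(85618 + (1**2*(-(-16)))*(-2)) = 1/(85618 + (1*(-2*(-8)))*(-2)) = 1/(85618 + (1*16)*(-2)) = 1/(85618 + 16*(-2)) = 1/(85618 - 32) = 1/85586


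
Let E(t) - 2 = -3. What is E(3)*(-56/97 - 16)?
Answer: 1608/97 ≈ 16.577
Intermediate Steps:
E(t) = -1 (E(t) = 2 - 3 = -1)
E(3)*(-56/97 - 16) = -(-56/97 - 16) = -1*(-1608/97) = 1608/97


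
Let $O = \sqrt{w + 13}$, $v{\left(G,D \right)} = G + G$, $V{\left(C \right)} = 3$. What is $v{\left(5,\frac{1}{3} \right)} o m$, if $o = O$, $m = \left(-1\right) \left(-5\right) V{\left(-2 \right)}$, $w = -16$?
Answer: $150 i \sqrt{3} \approx 259.81 i$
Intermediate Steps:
$v{\left(G,D \right)} = 2 G$
$m = 15$ ($m = \left(-1\right) \left(-5\right) 3 = 5 \cdot 3 = 15$)
$O = i \sqrt{3}$ ($O = \sqrt{-16 + 13} = \sqrt{-3} = i \sqrt{3} \approx 1.732 i$)
$o = i \sqrt{3} \approx 1.732 i$
$v{\left(5,\frac{1}{3} \right)} o m = 2 \cdot 5 i \sqrt{3} \cdot 15 = 10 i \sqrt{3} \cdot 15 = 150 i \sqrt{3}$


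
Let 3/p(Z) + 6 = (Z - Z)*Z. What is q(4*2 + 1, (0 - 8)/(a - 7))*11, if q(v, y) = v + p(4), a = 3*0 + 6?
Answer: 187/2 ≈ 93.500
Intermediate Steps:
a = 6 (a = 0 + 6 = 6)
p(Z) = -1/2 (p(Z) = 3/(-6 + (Z - Z)*Z) = 3/(-6 + 0*Z) = 3/(-6 + 0) = 3/(-6) = 3*(-1/6) = -1/2)
q(v, y) = -1/2 + v (q(v, y) = v - 1/2 = -1/2 + v)
q(4*2 + 1, (0 - 8)/(a - 7))*11 = (-1/2 + (4*2 + 1))*11 = (-1/2 + (8 + 1))*11 = (-1/2 + 9)*11 = (17/2)*11 = 187/2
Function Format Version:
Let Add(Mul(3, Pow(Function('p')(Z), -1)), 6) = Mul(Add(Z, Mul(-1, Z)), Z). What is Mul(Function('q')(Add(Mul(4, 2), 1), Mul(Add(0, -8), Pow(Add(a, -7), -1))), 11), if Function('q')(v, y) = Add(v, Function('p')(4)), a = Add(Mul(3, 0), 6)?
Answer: Rational(187, 2) ≈ 93.500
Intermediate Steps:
a = 6 (a = Add(0, 6) = 6)
Function('p')(Z) = Rational(-1, 2) (Function('p')(Z) = Mul(3, Pow(Add(-6, Mul(Add(Z, Mul(-1, Z)), Z)), -1)) = Mul(3, Pow(Add(-6, Mul(0, Z)), -1)) = Mul(3, Pow(Add(-6, 0), -1)) = Mul(3, Pow(-6, -1)) = Mul(3, Rational(-1, 6)) = Rational(-1, 2))
Function('q')(v, y) = Add(Rational(-1, 2), v) (Function('q')(v, y) = Add(v, Rational(-1, 2)) = Add(Rational(-1, 2), v))
Mul(Function('q')(Add(Mul(4, 2), 1), Mul(Add(0, -8), Pow(Add(a, -7), -1))), 11) = Mul(Add(Rational(-1, 2), Add(Mul(4, 2), 1)), 11) = Mul(Add(Rational(-1, 2), Add(8, 1)), 11) = Mul(Add(Rational(-1, 2), 9), 11) = Mul(Rational(17, 2), 11) = Rational(187, 2)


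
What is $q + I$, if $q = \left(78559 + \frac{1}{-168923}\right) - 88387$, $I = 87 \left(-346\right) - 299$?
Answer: $- \frac{6795603368}{168923} \approx -40229.0$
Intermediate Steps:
$I = -30401$ ($I = -30102 - 299 = -30401$)
$q = - \frac{1660175245}{168923}$ ($q = \left(78559 - \frac{1}{168923}\right) - 88387 = \frac{13270421956}{168923} - 88387 = - \frac{1660175245}{168923} \approx -9828.0$)
$q + I = - \frac{1660175245}{168923} - 30401 = - \frac{6795603368}{168923}$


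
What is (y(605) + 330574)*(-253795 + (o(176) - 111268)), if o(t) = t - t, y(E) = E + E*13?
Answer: -123772419772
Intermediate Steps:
y(E) = 14*E (y(E) = E + 13*E = 14*E)
o(t) = 0
(y(605) + 330574)*(-253795 + (o(176) - 111268)) = (14*605 + 330574)*(-253795 + (0 - 111268)) = (8470 + 330574)*(-253795 - 111268) = 339044*(-365063) = -123772419772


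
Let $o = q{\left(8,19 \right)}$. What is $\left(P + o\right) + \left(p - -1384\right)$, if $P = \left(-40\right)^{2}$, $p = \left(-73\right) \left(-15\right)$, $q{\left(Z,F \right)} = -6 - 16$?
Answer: $4057$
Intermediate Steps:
$q{\left(Z,F \right)} = -22$ ($q{\left(Z,F \right)} = -6 - 16 = -22$)
$p = 1095$
$P = 1600$
$o = -22$
$\left(P + o\right) + \left(p - -1384\right) = \left(1600 - 22\right) + \left(1095 - -1384\right) = 1578 + \left(1095 + 1384\right) = 1578 + 2479 = 4057$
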